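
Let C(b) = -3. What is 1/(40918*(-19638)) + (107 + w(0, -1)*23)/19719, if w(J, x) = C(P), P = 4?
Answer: 3392754697/1760572975644 ≈ 0.0019271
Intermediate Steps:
w(J, x) = -3
1/(40918*(-19638)) + (107 + w(0, -1)*23)/19719 = 1/(40918*(-19638)) + (107 - 3*23)/19719 = (1/40918)*(-1/19638) + (107 - 69)*(1/19719) = -1/803547684 + 38*(1/19719) = -1/803547684 + 38/19719 = 3392754697/1760572975644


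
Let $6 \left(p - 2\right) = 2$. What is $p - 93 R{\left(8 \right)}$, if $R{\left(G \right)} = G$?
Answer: $- \frac{2225}{3} \approx -741.67$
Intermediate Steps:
$p = \frac{7}{3}$ ($p = 2 + \frac{1}{6} \cdot 2 = 2 + \frac{1}{3} = \frac{7}{3} \approx 2.3333$)
$p - 93 R{\left(8 \right)} = \frac{7}{3} - 744 = - \frac{2225}{3}$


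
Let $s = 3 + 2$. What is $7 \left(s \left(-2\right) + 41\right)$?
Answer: $217$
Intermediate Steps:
$s = 5$
$7 \left(s \left(-2\right) + 41\right) = 7 \left(5 \left(-2\right) + 41\right) = 7 \left(-10 + 41\right) = 7 \cdot 31 = 217$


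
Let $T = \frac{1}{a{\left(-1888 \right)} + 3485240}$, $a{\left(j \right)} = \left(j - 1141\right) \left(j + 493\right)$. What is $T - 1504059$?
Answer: $- \frac{11597340211004}{7710695} \approx -1.5041 \cdot 10^{6}$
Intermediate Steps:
$a{\left(j \right)} = \left(-1141 + j\right) \left(493 + j\right)$
$T = \frac{1}{7710695}$ ($T = \frac{1}{\left(-562513 + \left(-1888\right)^{2} - -1223424\right) + 3485240} = \frac{1}{\left(-562513 + 3564544 + 1223424\right) + 3485240} = \frac{1}{4225455 + 3485240} = \frac{1}{7710695} \approx 1.2969 \cdot 10^{-7}$)
$T - 1504059 = \frac{1}{7710695} - 1504059 = - \frac{11597340211004}{7710695}$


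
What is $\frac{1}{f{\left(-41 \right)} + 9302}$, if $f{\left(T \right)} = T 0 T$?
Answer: $\frac{1}{9302} \approx 0.0001075$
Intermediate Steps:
$f{\left(T \right)} = 0$ ($f{\left(T \right)} = 0 T = 0$)
$\frac{1}{f{\left(-41 \right)} + 9302} = \frac{1}{0 + 9302} = \frac{1}{9302}$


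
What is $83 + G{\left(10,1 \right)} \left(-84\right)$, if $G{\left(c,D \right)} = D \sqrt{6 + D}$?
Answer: $83 - 84 \sqrt{7} \approx -139.24$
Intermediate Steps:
$83 + G{\left(10,1 \right)} \left(-84\right) = 83 + 1 \sqrt{6 + 1} \left(-84\right) = 83 + 1 \sqrt{7} \left(-84\right) = 83 + \sqrt{7} \left(-84\right) = 83 - 84 \sqrt{7}$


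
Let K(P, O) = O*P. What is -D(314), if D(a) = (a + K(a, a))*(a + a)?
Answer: -62115480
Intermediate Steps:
D(a) = 2*a*(a + a²) (D(a) = (a + a*a)*(a + a) = (a + a²)*(2*a) = 2*a*(a + a²))
-D(314) = -2*314²*(1 + 314) = -2*98596*315 = -1*62115480 = -62115480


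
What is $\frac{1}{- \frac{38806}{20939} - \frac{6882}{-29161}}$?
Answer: $- \frac{610602179}{987519568} \approx -0.61832$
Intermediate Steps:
$\frac{1}{- \frac{38806}{20939} - \frac{6882}{-29161}} = \frac{1}{\left(-38806\right) \frac{1}{20939} - - \frac{6882}{29161}} = \frac{1}{- \frac{38806}{20939} + \frac{6882}{29161}} = \frac{1}{- \frac{987519568}{610602179}} = - \frac{610602179}{987519568}$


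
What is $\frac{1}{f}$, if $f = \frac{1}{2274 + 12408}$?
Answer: $14682$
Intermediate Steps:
$f = \frac{1}{14682} \approx 6.8111 \cdot 10^{-5}$
$\frac{1}{f} = \frac{1}{\frac{1}{14682}} = 14682$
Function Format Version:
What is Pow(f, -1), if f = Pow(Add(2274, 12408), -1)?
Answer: 14682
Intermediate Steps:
f = Rational(1, 14682) (f = Pow(14682, -1) = Rational(1, 14682) ≈ 6.8111e-5)
Pow(f, -1) = Pow(Rational(1, 14682), -1) = 14682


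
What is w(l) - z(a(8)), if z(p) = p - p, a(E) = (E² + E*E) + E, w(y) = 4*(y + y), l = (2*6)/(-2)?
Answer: -48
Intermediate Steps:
l = -6 (l = 12*(-½) = -6)
w(y) = 8*y (w(y) = 4*(2*y) = 8*y)
a(E) = E + 2*E² (a(E) = (E² + E²) + E = 2*E² + E = E + 2*E²)
z(p) = 0
w(l) - z(a(8)) = 8*(-6) - 1*0 = -48 + 0 = -48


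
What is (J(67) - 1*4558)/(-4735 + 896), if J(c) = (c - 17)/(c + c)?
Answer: 305361/257213 ≈ 1.1872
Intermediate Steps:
J(c) = (-17 + c)/(2*c) (J(c) = (-17 + c)/((2*c)) = (-17 + c)*(1/(2*c)) = (-17 + c)/(2*c))
(J(67) - 1*4558)/(-4735 + 896) = ((½)*(-17 + 67)/67 - 1*4558)/(-4735 + 896) = ((½)*(1/67)*50 - 4558)/(-3839) = (25/67 - 4558)*(-1/3839) = -305361/67*(-1/3839) = 305361/257213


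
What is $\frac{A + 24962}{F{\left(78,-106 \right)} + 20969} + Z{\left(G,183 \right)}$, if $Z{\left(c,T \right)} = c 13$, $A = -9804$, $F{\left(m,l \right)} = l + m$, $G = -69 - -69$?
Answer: $\frac{15158}{20941} \approx 0.72384$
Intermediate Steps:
$G = 0$ ($G = -69 + 69 = 0$)
$Z{\left(c,T \right)} = 13 c$
$\frac{A + 24962}{F{\left(78,-106 \right)} + 20969} + Z{\left(G,183 \right)} = \frac{-9804 + 24962}{\left(-106 + 78\right) + 20969} + 13 \cdot 0 = \frac{15158}{-28 + 20969} + 0 = \frac{15158}{20941} + 0 = \frac{15158}{20941}$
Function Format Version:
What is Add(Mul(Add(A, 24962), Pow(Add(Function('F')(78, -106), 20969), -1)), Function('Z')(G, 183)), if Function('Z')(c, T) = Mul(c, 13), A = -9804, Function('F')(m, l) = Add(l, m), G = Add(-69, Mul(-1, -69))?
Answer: Rational(15158, 20941) ≈ 0.72384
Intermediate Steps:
G = 0 (G = Add(-69, 69) = 0)
Function('Z')(c, T) = Mul(13, c)
Add(Mul(Add(A, 24962), Pow(Add(Function('F')(78, -106), 20969), -1)), Function('Z')(G, 183)) = Add(Mul(Add(-9804, 24962), Pow(Add(Add(-106, 78), 20969), -1)), Mul(13, 0)) = Add(Mul(15158, Pow(Add(-28, 20969), -1)), 0) = Add(Mul(15158, Pow(20941, -1)), 0) = Add(Mul(15158, Rational(1, 20941)), 0) = Add(Rational(15158, 20941), 0) = Rational(15158, 20941)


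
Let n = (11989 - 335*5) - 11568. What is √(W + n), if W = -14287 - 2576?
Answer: 3*I*√2013 ≈ 134.6*I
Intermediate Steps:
W = -16863
n = -1254 (n = (11989 - 1675) - 11568 = 10314 - 11568 = -1254)
√(W + n) = √(-16863 - 1254) = √(-18117) = 3*I*√2013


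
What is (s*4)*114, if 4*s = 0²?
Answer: 0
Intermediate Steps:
s = 0 (s = (¼)*0² = (¼)*0 = 0)
(s*4)*114 = (0*4)*114 = 0*114 = 0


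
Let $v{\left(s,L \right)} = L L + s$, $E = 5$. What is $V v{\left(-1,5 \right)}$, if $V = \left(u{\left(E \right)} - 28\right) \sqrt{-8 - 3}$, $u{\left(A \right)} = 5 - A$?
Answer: $- 672 i \sqrt{11} \approx - 2228.8 i$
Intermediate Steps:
$v{\left(s,L \right)} = s + L^{2}$ ($v{\left(s,L \right)} = L^{2} + s = s + L^{2}$)
$V = - 28 i \sqrt{11}$ ($V = \left(\left(5 - 5\right) - 28\right) \sqrt{-8 - 3} = \left(\left(5 - 5\right) - 28\right) \sqrt{-11} = \left(0 - 28\right) i \sqrt{11} = - 28 i \sqrt{11} \approx - 92.865 i$)
$V v{\left(-1,5 \right)} = - 28 i \sqrt{11} \left(-1 + 5^{2}\right) = - 28 i \sqrt{11} \left(-1 + 25\right) = - 28 i \sqrt{11} \cdot 24 = - 672 i \sqrt{11}$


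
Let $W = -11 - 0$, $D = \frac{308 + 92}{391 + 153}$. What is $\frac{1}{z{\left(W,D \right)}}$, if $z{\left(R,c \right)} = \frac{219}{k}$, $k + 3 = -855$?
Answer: $- \frac{286}{73} \approx -3.9178$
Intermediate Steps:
$k = -858$ ($k = -3 - 855 = -858$)
$D = \frac{25}{34}$ ($D = \frac{400}{544} = 400 \cdot \frac{1}{544} = \frac{25}{34} \approx 0.73529$)
$W = -11$ ($W = -11 + 0 = -11$)
$z{\left(R,c \right)} = - \frac{73}{286}$ ($z{\left(R,c \right)} = \frac{219}{-858} = 219 \left(- \frac{1}{858}\right) = - \frac{73}{286}$)
$\frac{1}{z{\left(W,D \right)}} = \frac{1}{- \frac{73}{286}} = - \frac{286}{73}$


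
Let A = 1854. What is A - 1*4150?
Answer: -2296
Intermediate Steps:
A - 1*4150 = 1854 - 1*4150 = 1854 - 4150 = -2296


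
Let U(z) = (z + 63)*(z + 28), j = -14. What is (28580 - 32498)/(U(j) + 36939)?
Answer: -3918/37625 ≈ -0.10413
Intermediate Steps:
U(z) = (28 + z)*(63 + z) (U(z) = (63 + z)*(28 + z) = (28 + z)*(63 + z))
(28580 - 32498)/(U(j) + 36939) = (28580 - 32498)/((1764 + (-14)**2 + 91*(-14)) + 36939) = -3918/((1764 + 196 - 1274) + 36939) = -3918/(686 + 36939) = -3918/37625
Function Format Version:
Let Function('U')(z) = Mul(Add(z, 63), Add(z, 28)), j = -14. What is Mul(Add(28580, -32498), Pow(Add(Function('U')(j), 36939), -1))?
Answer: Rational(-3918, 37625) ≈ -0.10413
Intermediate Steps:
Function('U')(z) = Mul(Add(28, z), Add(63, z)) (Function('U')(z) = Mul(Add(63, z), Add(28, z)) = Mul(Add(28, z), Add(63, z)))
Mul(Add(28580, -32498), Pow(Add(Function('U')(j), 36939), -1)) = Mul(Add(28580, -32498), Pow(Add(Add(1764, Pow(-14, 2), Mul(91, -14)), 36939), -1)) = Mul(-3918, Pow(Add(Add(1764, 196, -1274), 36939), -1)) = Mul(-3918, Pow(Add(686, 36939), -1)) = Mul(-3918, Pow(37625, -1)) = Mul(-3918, Rational(1, 37625)) = Rational(-3918, 37625)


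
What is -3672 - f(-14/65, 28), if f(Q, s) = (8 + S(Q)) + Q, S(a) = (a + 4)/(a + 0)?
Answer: -1666307/455 ≈ -3662.2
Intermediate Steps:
S(a) = (4 + a)/a
f(Q, s) = 8 + Q + (4 + Q)/Q (f(Q, s) = (8 + (4 + Q)/Q) + Q = 8 + Q + (4 + Q)/Q)
-3672 - f(-14/65, 28) = -3672 - (9 - 14/65 + 4/((-14/65))) = -3672 - (9 - 14*1/65 + 4/((-14*1/65))) = -3672 - (9 - 14/65 + 4/(-14/65)) = -3672 - (9 - 14/65 + 4*(-65/14)) = -3672 - (9 - 14/65 - 130/7) = -3672 - 1*(-4453/455) = -3672 + 4453/455 = -1666307/455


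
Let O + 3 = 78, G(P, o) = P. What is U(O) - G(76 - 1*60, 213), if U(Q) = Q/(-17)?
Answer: -347/17 ≈ -20.412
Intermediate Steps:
O = 75 (O = -3 + 78 = 75)
U(Q) = -Q/17 (U(Q) = Q*(-1/17) = -Q/17)
U(O) - G(76 - 1*60, 213) = -1/17*75 - (76 - 1*60) = -75/17 - (76 - 60) = -75/17 - 1*16 = -75/17 - 16 = -347/17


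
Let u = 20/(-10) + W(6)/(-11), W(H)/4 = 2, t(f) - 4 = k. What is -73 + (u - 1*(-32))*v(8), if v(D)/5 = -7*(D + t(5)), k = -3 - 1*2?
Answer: -79693/11 ≈ -7244.8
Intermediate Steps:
k = -5 (k = -3 - 2 = -5)
t(f) = -1 (t(f) = 4 - 5 = -1)
W(H) = 8 (W(H) = 4*2 = 8)
u = -30/11 (u = 20/(-10) + 8/(-11) = 20*(-⅒) + 8*(-1/11) = -2 - 8/11 = -30/11 ≈ -2.7273)
v(D) = 35 - 35*D (v(D) = 5*(-7*(D - 1)) = 5*(-7*(-1 + D)) = 5*(7 - 7*D) = 35 - 35*D)
-73 + (u - 1*(-32))*v(8) = -73 + (-30/11 - 1*(-32))*(35 - 35*8) = -73 + (-30/11 + 32)*(35 - 280) = -73 + (322/11)*(-245) = -73 - 78890/11 = -79693/11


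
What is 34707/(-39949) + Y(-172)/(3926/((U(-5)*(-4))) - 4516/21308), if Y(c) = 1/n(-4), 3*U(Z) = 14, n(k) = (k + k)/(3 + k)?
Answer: -311607135953/358426023410 ≈ -0.86938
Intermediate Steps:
n(k) = 2*k/(3 + k) (n(k) = (2*k)/(3 + k) = 2*k/(3 + k))
U(Z) = 14/3 (U(Z) = (⅓)*14 = 14/3)
Y(c) = ⅛ (Y(c) = 1/(2*(-4)/(3 - 4)) = 1/(2*(-4)/(-1)) = 1/(2*(-4)*(-1)) = 1/8 = ⅛)
34707/(-39949) + Y(-172)/(3926/((U(-5)*(-4))) - 4516/21308) = 34707/(-39949) + 1/(8*(3926/(((14/3)*(-4))) - 4516/21308)) = 34707*(-1/39949) + 1/(8*(3926/(-56/3) - 4516*1/21308)) = -34707/39949 + 1/(8*(3926*(-3/56) - 1129/5327)) = -34707/39949 + 1/(8*(-5889/28 - 1129/5327)) = -34707/39949 + 1/(8*(-4486045/21308)) = -34707/39949 + (⅛)*(-21308/4486045) = -34707/39949 - 5327/8972090 = -311607135953/358426023410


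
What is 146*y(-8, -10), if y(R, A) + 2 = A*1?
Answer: -1752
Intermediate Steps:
y(R, A) = -2 + A (y(R, A) = -2 + A*1 = -2 + A)
146*y(-8, -10) = 146*(-2 - 10) = 146*(-12) = -1752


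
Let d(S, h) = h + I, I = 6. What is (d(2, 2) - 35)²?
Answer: 729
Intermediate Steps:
d(S, h) = 6 + h (d(S, h) = h + 6 = 6 + h)
(d(2, 2) - 35)² = ((6 + 2) - 35)² = (8 - 35)² = (-27)² = 729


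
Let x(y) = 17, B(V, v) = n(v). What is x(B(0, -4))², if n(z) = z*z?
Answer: 289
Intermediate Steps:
n(z) = z²
B(V, v) = v²
x(B(0, -4))² = 17² = 289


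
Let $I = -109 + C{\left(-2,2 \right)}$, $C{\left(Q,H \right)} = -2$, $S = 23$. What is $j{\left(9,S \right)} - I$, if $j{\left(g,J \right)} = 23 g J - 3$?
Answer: $4869$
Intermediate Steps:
$j{\left(g,J \right)} = -3 + 23 J g$ ($j{\left(g,J \right)} = 23 J g - 3 = -3 + 23 J g$)
$I = -111$ ($I = -109 - 2 = -111$)
$j{\left(9,S \right)} - I = \left(-3 + 23 \cdot 23 \cdot 9\right) - -111 = \left(-3 + 4761\right) + 111 = 4758 + 111 = 4869$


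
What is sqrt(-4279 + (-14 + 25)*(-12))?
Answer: I*sqrt(4411) ≈ 66.415*I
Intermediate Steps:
sqrt(-4279 + (-14 + 25)*(-12)) = sqrt(-4279 + 11*(-12)) = sqrt(-4279 - 132) = sqrt(-4411) = I*sqrt(4411)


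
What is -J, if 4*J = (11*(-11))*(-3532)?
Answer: -106843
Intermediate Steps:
J = 106843 (J = ((11*(-11))*(-3532))/4 = (-121*(-3532))/4 = (¼)*427372 = 106843)
-J = -1*106843 = -106843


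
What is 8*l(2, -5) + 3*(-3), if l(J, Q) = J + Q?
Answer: -33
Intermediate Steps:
8*l(2, -5) + 3*(-3) = 8*(2 - 5) + 3*(-3) = 8*(-3) - 9 = -24 - 9 = -33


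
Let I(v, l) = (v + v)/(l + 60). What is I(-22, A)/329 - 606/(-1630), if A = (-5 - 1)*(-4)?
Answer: 2084462/5630835 ≈ 0.37019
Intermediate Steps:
A = 24 (A = -6*(-4) = 24)
I(v, l) = 2*v/(60 + l) (I(v, l) = (2*v)/(60 + l) = 2*v/(60 + l))
I(-22, A)/329 - 606/(-1630) = (2*(-22)/(60 + 24))/329 - 606/(-1630) = (2*(-22)/84)*(1/329) - 606*(-1/1630) = (2*(-22)*(1/84))*(1/329) + 303/815 = -11/21*1/329 + 303/815 = -11/6909 + 303/815 = 2084462/5630835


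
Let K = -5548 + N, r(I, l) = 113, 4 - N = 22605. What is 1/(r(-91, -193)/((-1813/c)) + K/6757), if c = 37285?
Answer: -12250441/28519660322 ≈ -0.00042954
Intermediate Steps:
N = -22601 (N = 4 - 1*22605 = 4 - 22605 = -22601)
K = -28149 (K = -5548 - 22601 = -28149)
1/(r(-91, -193)/((-1813/c)) + K/6757) = 1/(113/((-1813/37285)) - 28149/6757) = 1/(113/((-1813*1/37285)) - 28149*1/6757) = 1/(113/(-1813/37285) - 28149/6757) = 1/(113*(-37285/1813) - 28149/6757) = 1/(-4213205/1813 - 28149/6757) = 1/(-28519660322/12250441) = -12250441/28519660322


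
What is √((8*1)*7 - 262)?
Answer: I*√206 ≈ 14.353*I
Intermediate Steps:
√((8*1)*7 - 262) = √(8*7 - 262) = √(56 - 262) = √(-206) = I*√206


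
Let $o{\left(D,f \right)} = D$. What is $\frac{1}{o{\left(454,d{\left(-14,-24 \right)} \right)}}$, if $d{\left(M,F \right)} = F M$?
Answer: $\frac{1}{454} \approx 0.0022026$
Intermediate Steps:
$\frac{1}{o{\left(454,d{\left(-14,-24 \right)} \right)}} = \frac{1}{454}$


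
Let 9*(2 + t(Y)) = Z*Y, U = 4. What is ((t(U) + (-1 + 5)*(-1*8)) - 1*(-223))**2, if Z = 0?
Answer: 35721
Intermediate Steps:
t(Y) = -2 (t(Y) = -2 + (0*Y)/9 = -2 + (1/9)*0 = -2 + 0 = -2)
((t(U) + (-1 + 5)*(-1*8)) - 1*(-223))**2 = ((-2 + (-1 + 5)*(-1*8)) - 1*(-223))**2 = ((-2 + 4*(-8)) + 223)**2 = ((-2 - 32) + 223)**2 = (-34 + 223)**2 = 189**2 = 35721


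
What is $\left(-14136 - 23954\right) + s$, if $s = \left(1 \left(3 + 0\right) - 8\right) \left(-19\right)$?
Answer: $-37995$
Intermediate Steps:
$s = 95$ ($s = \left(1 \cdot 3 - 8\right) \left(-19\right) = \left(3 - 8\right) \left(-19\right) = \left(-5\right) \left(-19\right) = 95$)
$\left(-14136 - 23954\right) + s = \left(-14136 - 23954\right) + 95 = -38090 + 95 = -37995$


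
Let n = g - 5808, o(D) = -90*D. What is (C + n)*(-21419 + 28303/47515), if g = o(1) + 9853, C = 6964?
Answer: -11112216967958/47515 ≈ -2.3387e+8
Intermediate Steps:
g = 9763 (g = -90*1 + 9853 = -90 + 9853 = 9763)
n = 3955 (n = 9763 - 5808 = 3955)
(C + n)*(-21419 + 28303/47515) = (6964 + 3955)*(-21419 + 28303/47515) = 10919*(-21419 + 28303*(1/47515)) = 10919*(-21419 + 28303/47515) = 10919*(-1017695482/47515) = -11112216967958/47515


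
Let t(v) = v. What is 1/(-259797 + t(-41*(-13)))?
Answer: -1/259264 ≈ -3.8571e-6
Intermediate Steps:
1/(-259797 + t(-41*(-13))) = 1/(-259797 - 41*(-13)) = 1/(-259797 + 533) = 1/(-259264) = -1/259264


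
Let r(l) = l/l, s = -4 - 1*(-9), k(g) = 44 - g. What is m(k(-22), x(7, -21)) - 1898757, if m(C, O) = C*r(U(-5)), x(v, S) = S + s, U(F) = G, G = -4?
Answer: -1898691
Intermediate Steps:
U(F) = -4
s = 5 (s = -4 + 9 = 5)
r(l) = 1
x(v, S) = 5 + S (x(v, S) = S + 5 = 5 + S)
m(C, O) = C (m(C, O) = C*1 = C)
m(k(-22), x(7, -21)) - 1898757 = (44 - 1*(-22)) - 1898757 = (44 + 22) - 1898757 = 66 - 1898757 = -1898691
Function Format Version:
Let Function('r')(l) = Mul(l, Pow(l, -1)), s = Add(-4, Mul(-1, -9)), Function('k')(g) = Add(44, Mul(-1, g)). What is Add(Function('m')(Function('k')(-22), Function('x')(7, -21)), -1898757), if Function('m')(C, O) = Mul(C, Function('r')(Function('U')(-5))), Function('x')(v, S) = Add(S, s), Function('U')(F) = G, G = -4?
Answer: -1898691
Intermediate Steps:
Function('U')(F) = -4
s = 5 (s = Add(-4, 9) = 5)
Function('r')(l) = 1
Function('x')(v, S) = Add(5, S) (Function('x')(v, S) = Add(S, 5) = Add(5, S))
Function('m')(C, O) = C (Function('m')(C, O) = Mul(C, 1) = C)
Add(Function('m')(Function('k')(-22), Function('x')(7, -21)), -1898757) = Add(Add(44, Mul(-1, -22)), -1898757) = Add(Add(44, 22), -1898757) = Add(66, -1898757) = -1898691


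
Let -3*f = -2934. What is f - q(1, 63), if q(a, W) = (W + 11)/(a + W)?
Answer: 31259/32 ≈ 976.84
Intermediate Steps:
f = 978 (f = -1/3*(-2934) = 978)
q(a, W) = (11 + W)/(W + a)
f - q(1, 63) = 978 - (11 + 63)/(63 + 1) = 978 - 74/64 = 978 - 1*37/32 = 978 - 37/32 = 31259/32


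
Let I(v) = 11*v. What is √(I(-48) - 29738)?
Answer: I*√30266 ≈ 173.97*I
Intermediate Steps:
√(I(-48) - 29738) = √(11*(-48) - 29738) = √(-528 - 29738) = √(-30266) = I*√30266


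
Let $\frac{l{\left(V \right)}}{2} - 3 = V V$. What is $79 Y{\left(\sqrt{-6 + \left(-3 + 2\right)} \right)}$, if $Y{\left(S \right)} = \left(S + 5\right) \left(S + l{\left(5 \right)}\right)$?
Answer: $21567 + 4819 i \sqrt{7} \approx 21567.0 + 12750.0 i$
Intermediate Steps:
$l{\left(V \right)} = 6 + 2 V^{2}$ ($l{\left(V \right)} = 6 + 2 V V = 6 + 2 V^{2}$)
$Y{\left(S \right)} = \left(5 + S\right) \left(56 + S\right)$ ($Y{\left(S \right)} = \left(S + 5\right) \left(S + \left(6 + 2 \cdot 5^{2}\right)\right) = \left(5 + S\right) \left(S + \left(6 + 2 \cdot 25\right)\right) = \left(5 + S\right) \left(S + \left(6 + 50\right)\right) = \left(5 + S\right) \left(S + 56\right) = \left(5 + S\right) \left(56 + S\right)$)
$79 Y{\left(\sqrt{-6 + \left(-3 + 2\right)} \right)} = 79 \left(280 + \left(\sqrt{-6 + \left(-3 + 2\right)}\right)^{2} + 61 \sqrt{-6 + \left(-3 + 2\right)}\right) = 79 \left(280 + \left(\sqrt{-6 - 1}\right)^{2} + 61 \sqrt{-6 - 1}\right) = 79 \left(280 + \left(\sqrt{-7}\right)^{2} + 61 \sqrt{-7}\right) = 79 \left(280 + \left(i \sqrt{7}\right)^{2} + 61 i \sqrt{7}\right) = 79 \left(280 - 7 + 61 i \sqrt{7}\right) = 79 \left(273 + 61 i \sqrt{7}\right) = 21567 + 4819 i \sqrt{7}$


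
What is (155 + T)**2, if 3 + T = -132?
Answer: 400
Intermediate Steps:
T = -135 (T = -3 - 132 = -135)
(155 + T)**2 = (155 - 135)**2 = 20**2 = 400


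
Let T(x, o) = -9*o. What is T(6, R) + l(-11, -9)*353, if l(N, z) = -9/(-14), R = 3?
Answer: 2799/14 ≈ 199.93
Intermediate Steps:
l(N, z) = 9/14 (l(N, z) = -9*(-1/14) = 9/14)
T(6, R) + l(-11, -9)*353 = -9*3 + (9/14)*353 = -27 + 3177/14 = 2799/14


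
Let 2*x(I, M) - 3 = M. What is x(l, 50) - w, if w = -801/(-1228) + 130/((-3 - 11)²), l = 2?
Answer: 1515399/60172 ≈ 25.184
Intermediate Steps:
x(I, M) = 3/2 + M/2
w = 79159/60172 (w = -801*(-1/1228) + 130/((-14)²) = 801/1228 + 130/196 = 801/1228 + 130*(1/196) = 801/1228 + 65/98 = 79159/60172 ≈ 1.3155)
x(l, 50) - w = (3/2 + (½)*50) - 1*79159/60172 = (3/2 + 25) - 79159/60172 = 53/2 - 79159/60172 = 1515399/60172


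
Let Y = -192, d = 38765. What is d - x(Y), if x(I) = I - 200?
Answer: 39157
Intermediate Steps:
x(I) = -200 + I
d - x(Y) = 38765 - (-200 - 192) = 38765 - 1*(-392) = 38765 + 392 = 39157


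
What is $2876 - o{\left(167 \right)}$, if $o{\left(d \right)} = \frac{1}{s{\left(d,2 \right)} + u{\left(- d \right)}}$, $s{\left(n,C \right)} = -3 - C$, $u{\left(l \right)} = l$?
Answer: $\frac{494673}{172} \approx 2876.0$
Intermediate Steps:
$o{\left(d \right)} = \frac{1}{-5 - d}$ ($o{\left(d \right)} = \frac{1}{\left(-3 - 2\right) - d} = \frac{1}{-5 - d}$)
$2876 - o{\left(167 \right)} = 2876 - - \frac{1}{5 + 167} = 2876 - - \frac{1}{172} = 2876 + \frac{1}{172} = \frac{494673}{172}$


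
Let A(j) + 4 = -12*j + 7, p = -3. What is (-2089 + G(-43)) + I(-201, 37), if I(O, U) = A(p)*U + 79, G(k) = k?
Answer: -610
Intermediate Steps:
A(j) = 3 - 12*j (A(j) = -4 + (-12*j + 7) = -4 + (7 - 12*j) = 3 - 12*j)
I(O, U) = 79 + 39*U (I(O, U) = (3 - 12*(-3))*U + 79 = (3 + 36)*U + 79 = 39*U + 79 = 79 + 39*U)
(-2089 + G(-43)) + I(-201, 37) = (-2089 - 43) + (79 + 39*37) = -2132 + (79 + 1443) = -2132 + 1522 = -610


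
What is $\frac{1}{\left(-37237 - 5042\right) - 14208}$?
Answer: $- \frac{1}{56487} \approx -1.7703 \cdot 10^{-5}$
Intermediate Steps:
$\frac{1}{\left(-37237 - 5042\right) - 14208} = \frac{1}{-42279 - 14208} = \frac{1}{-56487} = - \frac{1}{56487}$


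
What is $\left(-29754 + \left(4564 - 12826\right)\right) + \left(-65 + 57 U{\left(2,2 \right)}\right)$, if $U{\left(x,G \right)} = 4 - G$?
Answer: $-37967$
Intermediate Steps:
$\left(-29754 + \left(4564 - 12826\right)\right) + \left(-65 + 57 U{\left(2,2 \right)}\right) = \left(-29754 + \left(4564 - 12826\right)\right) - \left(65 - 57 \left(4 - 2\right)\right) = \left(-29754 - 8262\right) - \left(65 - 57 \left(4 - 2\right)\right) = -38016 + \left(-65 + 57 \cdot 2\right) = -38016 + \left(-65 + 114\right) = -38016 + 49 = -37967$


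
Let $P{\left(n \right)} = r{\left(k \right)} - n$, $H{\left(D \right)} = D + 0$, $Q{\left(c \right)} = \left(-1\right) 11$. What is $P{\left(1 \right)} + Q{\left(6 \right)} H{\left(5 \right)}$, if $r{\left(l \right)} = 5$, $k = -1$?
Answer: $-51$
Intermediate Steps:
$Q{\left(c \right)} = -11$
$H{\left(D \right)} = D$
$P{\left(n \right)} = 5 - n$
$P{\left(1 \right)} + Q{\left(6 \right)} H{\left(5 \right)} = \left(5 - 1\right) - 55 = 4 - 55 = -51$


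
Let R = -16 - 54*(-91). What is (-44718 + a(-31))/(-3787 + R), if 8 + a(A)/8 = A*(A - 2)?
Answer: -36598/1111 ≈ -32.941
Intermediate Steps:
a(A) = -64 + 8*A*(-2 + A) (a(A) = -64 + 8*(A*(A - 2)) = -64 + 8*(A*(-2 + A)) = -64 + 8*A*(-2 + A))
R = 4898 (R = -16 + 4914 = 4898)
(-44718 + a(-31))/(-3787 + R) = (-44718 + (-64 - 16*(-31) + 8*(-31)²))/(-3787 + 4898) = (-44718 + (-64 + 496 + 8*961))/1111 = (-44718 + (-64 + 496 + 7688))*(1/1111) = (-44718 + 8120)*(1/1111) = -36598*1/1111 = -36598/1111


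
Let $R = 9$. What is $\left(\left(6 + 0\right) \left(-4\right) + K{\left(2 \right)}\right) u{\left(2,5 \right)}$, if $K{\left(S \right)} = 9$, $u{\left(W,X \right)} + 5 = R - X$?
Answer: $15$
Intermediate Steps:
$u{\left(W,X \right)} = 4 - X$ ($u{\left(W,X \right)} = -5 - \left(-9 + X\right) = 4 - X$)
$\left(\left(6 + 0\right) \left(-4\right) + K{\left(2 \right)}\right) u{\left(2,5 \right)} = \left(\left(6 + 0\right) \left(-4\right) + 9\right) \left(4 - 5\right) = \left(6 \left(-4\right) + 9\right) \left(4 - 5\right) = \left(-24 + 9\right) \left(-1\right) = \left(-15\right) \left(-1\right) = 15$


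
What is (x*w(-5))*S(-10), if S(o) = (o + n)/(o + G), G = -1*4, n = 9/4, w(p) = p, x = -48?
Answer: 930/7 ≈ 132.86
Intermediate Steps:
n = 9/4 (n = 9*(¼) = 9/4 ≈ 2.2500)
G = -4
S(o) = (9/4 + o)/(-4 + o) (S(o) = (o + 9/4)/(o - 4) = (9/4 + o)/(-4 + o))
(x*w(-5))*S(-10) = (-48*(-5))*((9/4 - 10)/(-4 - 10)) = 240*(-31/4/(-14)) = 240*(-1/14*(-31/4)) = 240*(31/56) = 930/7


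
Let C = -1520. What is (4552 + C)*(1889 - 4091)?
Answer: -6676464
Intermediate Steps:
(4552 + C)*(1889 - 4091) = (4552 - 1520)*(1889 - 4091) = 3032*(-2202) = -6676464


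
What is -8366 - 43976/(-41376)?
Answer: -43263455/5172 ≈ -8364.9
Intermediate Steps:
-8366 - 43976/(-41376) = -8366 - 43976*(-1/41376) = -8366 + 5497/5172 = -43263455/5172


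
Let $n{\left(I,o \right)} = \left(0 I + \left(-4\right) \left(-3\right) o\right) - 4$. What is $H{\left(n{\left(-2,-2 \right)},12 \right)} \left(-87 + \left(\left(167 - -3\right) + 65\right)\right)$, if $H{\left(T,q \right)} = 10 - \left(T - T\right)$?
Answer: $1480$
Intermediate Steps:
$n{\left(I,o \right)} = -4 + 12 o$ ($n{\left(I,o \right)} = \left(0 + 12 o\right) - 4 = 12 o - 4 = -4 + 12 o$)
$H{\left(T,q \right)} = 10$ ($H{\left(T,q \right)} = 10 - 0 = 10 + 0 = 10$)
$H{\left(n{\left(-2,-2 \right)},12 \right)} \left(-87 + \left(\left(167 - -3\right) + 65\right)\right) = 10 \left(-87 + \left(\left(167 - -3\right) + 65\right)\right) = 10 \left(-87 + \left(\left(167 + \left(-18 + 21\right)\right) + 65\right)\right) = 10 \left(-87 + \left(\left(167 + 3\right) + 65\right)\right) = 10 \left(-87 + \left(170 + 65\right)\right) = 10 \left(-87 + 235\right) = 10 \cdot 148 = 1480$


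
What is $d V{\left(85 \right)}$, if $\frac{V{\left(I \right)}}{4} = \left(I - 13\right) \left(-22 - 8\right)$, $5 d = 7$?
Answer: $-12096$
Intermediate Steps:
$d = \frac{7}{5}$ ($d = \frac{1}{5} \cdot 7 = \frac{7}{5} \approx 1.4$)
$V{\left(I \right)} = 1560 - 120 I$ ($V{\left(I \right)} = 4 \left(I - 13\right) \left(-22 - 8\right) = 4 \left(-13 + I\right) \left(-30\right) = 4 \left(390 - 30 I\right) = 1560 - 120 I$)
$d V{\left(85 \right)} = \frac{7 \left(1560 - 10200\right)}{5} = \frac{7}{5} \left(-8640\right) = -12096$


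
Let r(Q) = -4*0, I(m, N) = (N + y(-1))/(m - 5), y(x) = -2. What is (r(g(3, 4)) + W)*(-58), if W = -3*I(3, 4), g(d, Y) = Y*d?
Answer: -174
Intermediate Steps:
I(m, N) = (-2 + N)/(-5 + m) (I(m, N) = (N - 2)/(m - 5) = (-2 + N)/(-5 + m))
r(Q) = 0
W = 3 (W = -3*(-2 + 4)/(-5 + 3) = -3*2/(-2) = -(-3)*2/2 = -3*(-1) = 3)
(r(g(3, 4)) + W)*(-58) = (0 + 3)*(-58) = 3*(-58) = -174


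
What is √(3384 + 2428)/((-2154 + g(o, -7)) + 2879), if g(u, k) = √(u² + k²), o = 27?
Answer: -2*√1130434/524847 + 1450*√1453/524847 ≈ 0.10126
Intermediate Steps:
g(u, k) = √(k² + u²)
√(3384 + 2428)/((-2154 + g(o, -7)) + 2879) = √(3384 + 2428)/((-2154 + √((-7)² + 27²)) + 2879) = √5812/((-2154 + √(49 + 729)) + 2879) = (2*√1453)/((-2154 + √778) + 2879) = (2*√1453)/(725 + √778) = 2*√1453/(725 + √778)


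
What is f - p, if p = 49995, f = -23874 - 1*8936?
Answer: -82805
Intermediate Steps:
f = -32810 (f = -23874 - 8936 = -32810)
f - p = -32810 - 1*49995 = -32810 - 49995 = -82805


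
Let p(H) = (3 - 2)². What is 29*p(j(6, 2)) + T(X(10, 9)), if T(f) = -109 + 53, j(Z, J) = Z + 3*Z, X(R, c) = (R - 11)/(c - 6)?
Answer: -27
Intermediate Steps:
X(R, c) = (-11 + R)/(-6 + c)
j(Z, J) = 4*Z
T(f) = -56
p(H) = 1 (p(H) = 1² = 1)
29*p(j(6, 2)) + T(X(10, 9)) = 29*1 - 56 = 29 - 56 = -27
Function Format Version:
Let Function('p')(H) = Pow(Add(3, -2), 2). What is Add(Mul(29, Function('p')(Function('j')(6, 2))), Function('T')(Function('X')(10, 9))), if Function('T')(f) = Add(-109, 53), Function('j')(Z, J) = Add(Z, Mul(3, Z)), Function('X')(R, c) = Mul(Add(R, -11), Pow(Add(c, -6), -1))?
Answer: -27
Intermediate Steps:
Function('X')(R, c) = Mul(Pow(Add(-6, c), -1), Add(-11, R)) (Function('X')(R, c) = Mul(Add(-11, R), Pow(Add(-6, c), -1)) = Mul(Pow(Add(-6, c), -1), Add(-11, R)))
Function('j')(Z, J) = Mul(4, Z)
Function('T')(f) = -56
Function('p')(H) = 1 (Function('p')(H) = Pow(1, 2) = 1)
Add(Mul(29, Function('p')(Function('j')(6, 2))), Function('T')(Function('X')(10, 9))) = Add(Mul(29, 1), -56) = Add(29, -56) = -27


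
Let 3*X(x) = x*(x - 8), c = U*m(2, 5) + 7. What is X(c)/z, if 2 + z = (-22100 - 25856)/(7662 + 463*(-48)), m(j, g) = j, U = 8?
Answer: 837315/9416 ≈ 88.925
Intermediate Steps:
c = 23 (c = 8*2 + 7 = 16 + 7 = 23)
X(x) = x*(-8 + x)/3 (X(x) = (x*(x - 8))/3 = (x*(-8 + x))/3 = x*(-8 + x)/3)
z = 9416/7281 (z = -2 + (-22100 - 25856)/(7662 + 463*(-48)) = -2 - 47956/(7662 - 22224) = -2 - 47956/(-14562) = -2 - 47956*(-1/14562) = -2 + 23978/7281 = 9416/7281 ≈ 1.2932)
X(c)/z = ((1/3)*23*(-8 + 23))/(9416/7281) = ((1/3)*23*15)*(7281/9416) = 115*(7281/9416) = 837315/9416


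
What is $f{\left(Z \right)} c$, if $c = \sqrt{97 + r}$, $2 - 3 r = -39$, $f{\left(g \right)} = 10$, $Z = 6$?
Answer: $\frac{20 \sqrt{249}}{3} \approx 105.2$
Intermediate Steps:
$r = \frac{41}{3}$ ($r = \frac{2}{3} - -13 = \frac{2}{3} + 13 = \frac{41}{3} \approx 13.667$)
$c = \frac{2 \sqrt{249}}{3}$ ($c = \sqrt{97 + \frac{41}{3}} = \sqrt{\frac{332}{3}} = \frac{2 \sqrt{249}}{3} \approx 10.52$)
$f{\left(Z \right)} c = 10 \frac{2 \sqrt{249}}{3} = \frac{20 \sqrt{249}}{3}$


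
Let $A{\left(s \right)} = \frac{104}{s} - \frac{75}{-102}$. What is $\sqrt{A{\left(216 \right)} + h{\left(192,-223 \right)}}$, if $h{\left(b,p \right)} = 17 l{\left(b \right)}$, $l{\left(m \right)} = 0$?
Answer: $\frac{\sqrt{113934}}{306} \approx 1.1031$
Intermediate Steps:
$A{\left(s \right)} = \frac{25}{34} + \frac{104}{s}$ ($A{\left(s \right)} = \frac{104}{s} - - \frac{25}{34} = \frac{104}{s} + \frac{25}{34} = \frac{25}{34} + \frac{104}{s}$)
$h{\left(b,p \right)} = 0$ ($h{\left(b,p \right)} = 17 \cdot 0 = 0$)
$\sqrt{A{\left(216 \right)} + h{\left(192,-223 \right)}} = \sqrt{\left(\frac{25}{34} + \frac{104}{216}\right) + 0} = \sqrt{\left(\frac{25}{34} + 104 \cdot \frac{1}{216}\right) + 0} = \sqrt{\left(\frac{25}{34} + \frac{13}{27}\right) + 0} = \sqrt{\frac{1117}{918} + 0} = \sqrt{\frac{1117}{918}} = \frac{\sqrt{113934}}{306}$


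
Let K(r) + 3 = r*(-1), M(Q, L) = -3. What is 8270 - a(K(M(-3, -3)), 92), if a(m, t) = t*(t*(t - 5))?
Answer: -728098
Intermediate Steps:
K(r) = -3 - r (K(r) = -3 + r*(-1) = -3 - r)
a(m, t) = t**2*(-5 + t) (a(m, t) = t*(t*(-5 + t)) = t**2*(-5 + t))
8270 - a(K(M(-3, -3)), 92) = 8270 - 92**2*(-5 + 92) = 8270 - 8464*87 = 8270 - 1*736368 = 8270 - 736368 = -728098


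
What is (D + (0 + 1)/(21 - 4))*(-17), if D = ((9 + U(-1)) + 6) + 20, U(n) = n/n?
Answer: -613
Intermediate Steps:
U(n) = 1
D = 36 (D = ((9 + 1) + 6) + 20 = (10 + 6) + 20 = 16 + 20 = 36)
(D + (0 + 1)/(21 - 4))*(-17) = (36 + (0 + 1)/(21 - 4))*(-17) = (36 + 1/17)*(-17) = (613/17)*(-17) = -613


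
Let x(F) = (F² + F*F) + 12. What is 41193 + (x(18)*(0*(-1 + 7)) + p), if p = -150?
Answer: 41043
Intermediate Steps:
x(F) = 12 + 2*F² (x(F) = (F² + F²) + 12 = 2*F² + 12 = 12 + 2*F²)
41193 + (x(18)*(0*(-1 + 7)) + p) = 41193 + ((12 + 2*18²)*(0*(-1 + 7)) - 150) = 41193 + ((12 + 2*324)*(0*6) - 150) = 41193 + ((12 + 648)*0 - 150) = 41193 + (660*0 - 150) = 41193 + (0 - 150) = 41193 - 150 = 41043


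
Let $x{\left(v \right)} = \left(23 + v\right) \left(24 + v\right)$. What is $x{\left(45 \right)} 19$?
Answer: $89148$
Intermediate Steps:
$x{\left(45 \right)} 19 = \left(552 + 45^{2} + 47 \cdot 45\right) 19 = \left(552 + 2025 + 2115\right) 19 = 4692 \cdot 19 = 89148$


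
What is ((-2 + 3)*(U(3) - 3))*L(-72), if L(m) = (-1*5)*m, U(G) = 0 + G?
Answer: 0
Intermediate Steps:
U(G) = G
L(m) = -5*m
((-2 + 3)*(U(3) - 3))*L(-72) = ((-2 + 3)*(3 - 3))*(-5*(-72)) = (1*0)*360 = 0*360 = 0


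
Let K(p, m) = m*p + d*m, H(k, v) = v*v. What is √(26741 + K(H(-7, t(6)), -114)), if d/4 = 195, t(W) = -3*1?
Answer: I*√63205 ≈ 251.41*I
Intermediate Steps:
t(W) = -3
d = 780 (d = 4*195 = 780)
H(k, v) = v²
K(p, m) = 780*m + m*p (K(p, m) = m*p + 780*m = 780*m + m*p)
√(26741 + K(H(-7, t(6)), -114)) = √(26741 - 114*(780 + (-3)²)) = √(26741 - 114*(780 + 9)) = √(26741 - 114*789) = √(26741 - 89946) = √(-63205) = I*√63205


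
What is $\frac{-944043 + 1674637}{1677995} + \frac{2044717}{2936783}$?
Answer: $\frac{5576620941517}{4927907190085} \approx 1.1316$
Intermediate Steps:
$\frac{-944043 + 1674637}{1677995} + \frac{2044717}{2936783} = 730594 \cdot \frac{1}{1677995} + 2044717 \cdot \frac{1}{2936783} = \frac{730594}{1677995} + \frac{2044717}{2936783} = \frac{5576620941517}{4927907190085}$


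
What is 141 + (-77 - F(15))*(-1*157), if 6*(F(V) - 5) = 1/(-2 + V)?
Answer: 1015327/78 ≈ 13017.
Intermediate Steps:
F(V) = 5 + 1/(6*(-2 + V))
141 + (-77 - F(15))*(-1*157) = 141 + (-77 - (-59 + 30*15)/(6*(-2 + 15)))*(-1*157) = 141 + (-77 - (-59 + 450)/(6*13))*(-157) = 141 + (-77 - 391/(6*13))*(-157) = 141 + (-77 - 1*391/78)*(-157) = 141 + (-77 - 391/78)*(-157) = 141 - 6397/78*(-157) = 141 + 1004329/78 = 1015327/78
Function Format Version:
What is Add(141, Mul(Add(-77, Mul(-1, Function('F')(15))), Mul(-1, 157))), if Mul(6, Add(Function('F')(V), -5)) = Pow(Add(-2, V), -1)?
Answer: Rational(1015327, 78) ≈ 13017.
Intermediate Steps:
Function('F')(V) = Add(5, Mul(Rational(1, 6), Pow(Add(-2, V), -1)))
Add(141, Mul(Add(-77, Mul(-1, Function('F')(15))), Mul(-1, 157))) = Add(141, Mul(Add(-77, Mul(-1, Mul(Rational(1, 6), Pow(Add(-2, 15), -1), Add(-59, Mul(30, 15))))), Mul(-1, 157))) = Add(141, Mul(Add(-77, Mul(-1, Mul(Rational(1, 6), Pow(13, -1), Add(-59, 450)))), -157)) = Add(141, Mul(Add(-77, Mul(-1, Mul(Rational(1, 6), Rational(1, 13), 391))), -157)) = Add(141, Mul(Add(-77, Mul(-1, Rational(391, 78))), -157)) = Add(141, Mul(Add(-77, Rational(-391, 78)), -157)) = Add(141, Mul(Rational(-6397, 78), -157)) = Add(141, Rational(1004329, 78)) = Rational(1015327, 78)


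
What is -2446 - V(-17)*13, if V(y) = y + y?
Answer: -2004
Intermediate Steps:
V(y) = 2*y
-2446 - V(-17)*13 = -2446 - 2*(-17)*13 = -2446 - (-34)*13 = -2446 - 1*(-442) = -2446 + 442 = -2004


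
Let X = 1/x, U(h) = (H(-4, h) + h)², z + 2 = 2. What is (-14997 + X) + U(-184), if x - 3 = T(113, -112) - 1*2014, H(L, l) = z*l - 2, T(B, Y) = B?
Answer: 37198901/1898 ≈ 19599.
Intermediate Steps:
z = 0 (z = -2 + 2 = 0)
H(L, l) = -2 (H(L, l) = 0*l - 2 = 0 - 2 = -2)
x = -1898 (x = 3 + (113 - 1*2014) = 3 + (113 - 2014) = 3 - 1901 = -1898)
U(h) = (-2 + h)²
X = -1/1898 (X = 1/(-1898) = -1/1898 ≈ -0.00052687)
(-14997 + X) + U(-184) = (-14997 - 1/1898) + (-2 - 184)² = -28464307/1898 + (-186)² = -28464307/1898 + 34596 = 37198901/1898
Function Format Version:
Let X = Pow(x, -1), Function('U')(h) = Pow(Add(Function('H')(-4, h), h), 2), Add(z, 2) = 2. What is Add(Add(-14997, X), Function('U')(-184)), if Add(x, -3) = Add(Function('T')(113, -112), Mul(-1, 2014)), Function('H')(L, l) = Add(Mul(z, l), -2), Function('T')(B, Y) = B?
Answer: Rational(37198901, 1898) ≈ 19599.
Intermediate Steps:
z = 0 (z = Add(-2, 2) = 0)
Function('H')(L, l) = -2 (Function('H')(L, l) = Add(Mul(0, l), -2) = Add(0, -2) = -2)
x = -1898 (x = Add(3, Add(113, Mul(-1, 2014))) = Add(3, Add(113, -2014)) = Add(3, -1901) = -1898)
Function('U')(h) = Pow(Add(-2, h), 2)
X = Rational(-1, 1898) (X = Pow(-1898, -1) = Rational(-1, 1898) ≈ -0.00052687)
Add(Add(-14997, X), Function('U')(-184)) = Add(Add(-14997, Rational(-1, 1898)), Pow(Add(-2, -184), 2)) = Add(Rational(-28464307, 1898), Pow(-186, 2)) = Add(Rational(-28464307, 1898), 34596) = Rational(37198901, 1898)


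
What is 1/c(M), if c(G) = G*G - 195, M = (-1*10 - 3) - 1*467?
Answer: 1/230205 ≈ 4.3440e-6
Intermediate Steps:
M = -480 (M = (-10 - 3) - 467 = -13 - 467 = -480)
c(G) = -195 + G² (c(G) = G² - 195 = -195 + G²)
1/c(M) = 1/(-195 + (-480)²) = 1/(-195 + 230400) = 1/230205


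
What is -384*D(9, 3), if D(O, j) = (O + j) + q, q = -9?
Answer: -1152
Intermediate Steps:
D(O, j) = -9 + O + j (D(O, j) = (O + j) - 9 = -9 + O + j)
-384*D(9, 3) = -384*(-9 + 9 + 3) = -384*3 = -1152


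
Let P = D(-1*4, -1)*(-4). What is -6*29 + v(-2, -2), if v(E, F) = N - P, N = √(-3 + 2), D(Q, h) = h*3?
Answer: -186 + I ≈ -186.0 + 1.0*I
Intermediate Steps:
D(Q, h) = 3*h
P = 12 (P = (3*(-1))*(-4) = -3*(-4) = 12)
N = I (N = √(-1) = I ≈ 1.0*I)
v(E, F) = -12 + I (v(E, F) = I - 1*12 = I - 12 = -12 + I)
-6*29 + v(-2, -2) = -6*29 + (-12 + I) = -174 + (-12 + I) = -186 + I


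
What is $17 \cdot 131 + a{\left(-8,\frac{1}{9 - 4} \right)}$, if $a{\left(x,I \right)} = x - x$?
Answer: $2227$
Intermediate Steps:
$a{\left(x,I \right)} = 0$
$17 \cdot 131 + a{\left(-8,\frac{1}{9 - 4} \right)} = 17 \cdot 131 + 0 = 2227 + 0 = 2227$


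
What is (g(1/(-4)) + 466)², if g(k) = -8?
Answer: 209764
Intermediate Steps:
(g(1/(-4)) + 466)² = (-8 + 466)² = 458² = 209764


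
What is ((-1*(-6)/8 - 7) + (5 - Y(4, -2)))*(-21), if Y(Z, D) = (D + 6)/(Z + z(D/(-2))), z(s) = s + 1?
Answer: 161/4 ≈ 40.250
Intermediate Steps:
z(s) = 1 + s
Y(Z, D) = (6 + D)/(1 + Z - D/2) (Y(Z, D) = (D + 6)/(Z + (1 + D/(-2))) = (6 + D)/(Z + (1 + D*(-½))) = (6 + D)/(Z + (1 - D/2)) = (6 + D)/(1 + Z - D/2))
((-1*(-6)/8 - 7) + (5 - Y(4, -2)))*(-21) = ((-1*(-6)/8 - 7) + (5 - 2*(6 - 2)/(2 - 1*(-2) + 2*4)))*(-21) = ((6*(⅛) - 7) + (5 - 2*4/(2 + 2 + 8)))*(-21) = ((¾ - 7) + (5 - 2*4/12))*(-21) = (-25/4 + (5 - 2*4/12))*(-21) = (-25/4 + (5 - 1*⅔))*(-21) = (-25/4 + (5 - ⅔))*(-21) = (-25/4 + 13/3)*(-21) = -23/12*(-21) = 161/4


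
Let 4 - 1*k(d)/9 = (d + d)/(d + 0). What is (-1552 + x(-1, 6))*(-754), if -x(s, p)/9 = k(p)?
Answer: 1292356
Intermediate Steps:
k(d) = 18 (k(d) = 36 - 9*(d + d)/(d + 0) = 36 - 9*2*d/d = 36 - 9*2 = 36 - 18 = 18)
x(s, p) = -162 (x(s, p) = -9*18 = -162)
(-1552 + x(-1, 6))*(-754) = (-1552 - 162)*(-754) = -1714*(-754) = 1292356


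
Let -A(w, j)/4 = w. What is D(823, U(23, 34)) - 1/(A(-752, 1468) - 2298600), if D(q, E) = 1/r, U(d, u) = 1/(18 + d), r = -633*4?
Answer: -573265/1453109736 ≈ -0.00039451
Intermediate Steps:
r = -2532
D(q, E) = -1/2532 (D(q, E) = 1/(-2532) = -1/2532)
A(w, j) = -4*w
D(823, U(23, 34)) - 1/(A(-752, 1468) - 2298600) = -1/2532 - 1/(-4*(-752) - 2298600) = -1/2532 - 1/(3008 - 2298600) = -1/2532 - 1/(-2295592) = -1/2532 - 1*(-1/2295592) = -1/2532 + 1/2295592 = -573265/1453109736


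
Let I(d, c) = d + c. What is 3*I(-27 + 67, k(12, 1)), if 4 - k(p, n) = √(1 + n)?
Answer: 132 - 3*√2 ≈ 127.76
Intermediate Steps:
k(p, n) = 4 - √(1 + n)
I(d, c) = c + d
3*I(-27 + 67, k(12, 1)) = 3*((4 - √(1 + 1)) + (-27 + 67)) = 3*((4 - √2) + 40) = 3*(44 - √2) = 132 - 3*√2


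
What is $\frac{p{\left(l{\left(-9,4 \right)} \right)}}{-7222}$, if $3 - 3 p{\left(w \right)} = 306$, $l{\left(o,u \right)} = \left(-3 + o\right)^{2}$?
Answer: $\frac{101}{7222} \approx 0.013985$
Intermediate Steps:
$p{\left(w \right)} = -101$ ($p{\left(w \right)} = 1 - 102 = -101$)
$\frac{p{\left(l{\left(-9,4 \right)} \right)}}{-7222} = - \frac{101}{-7222} = \left(-101\right) \left(- \frac{1}{7222}\right) = \frac{101}{7222}$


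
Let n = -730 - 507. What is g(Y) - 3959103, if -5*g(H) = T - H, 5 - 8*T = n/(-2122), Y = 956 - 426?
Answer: -336039674733/84880 ≈ -3.9590e+6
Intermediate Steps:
n = -1237
Y = 530
T = 9373/16976 (T = 5/8 - (-1237)/(8*(-2122)) = 5/8 - (-1237)*(-1)/(8*2122) = 5/8 - ⅛*1237/2122 = 5/8 - 1237/16976 = 9373/16976 ≈ 0.55213)
g(H) = -9373/84880 + H/5 (g(H) = -(9373/16976 - H)/5 = -9373/84880 + H/5)
g(Y) - 3959103 = (-9373/84880 + (⅕)*530) - 3959103 = (-9373/84880 + 106) - 3959103 = 8987907/84880 - 3959103 = -336039674733/84880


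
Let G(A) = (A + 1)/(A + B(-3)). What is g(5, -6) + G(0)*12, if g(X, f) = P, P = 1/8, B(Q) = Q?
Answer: -31/8 ≈ -3.8750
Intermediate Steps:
P = ⅛ ≈ 0.12500
G(A) = (1 + A)/(-3 + A) (G(A) = (A + 1)/(A - 3) = (1 + A)/(-3 + A))
g(X, f) = ⅛
g(5, -6) + G(0)*12 = ⅛ + ((1 + 0)/(-3 + 0))*12 = ⅛ + (1/(-3))*12 = ⅛ - ⅓*1*12 = ⅛ - ⅓*12 = ⅛ - 4 = -31/8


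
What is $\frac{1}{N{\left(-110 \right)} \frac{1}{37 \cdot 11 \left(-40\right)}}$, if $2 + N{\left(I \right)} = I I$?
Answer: $- \frac{8140}{6049} \approx -1.3457$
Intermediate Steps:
$N{\left(I \right)} = -2 + I^{2}$ ($N{\left(I \right)} = -2 + I I = -2 + I^{2}$)
$\frac{1}{N{\left(-110 \right)} \frac{1}{37 \cdot 11 \left(-40\right)}} = \frac{1}{\left(-2 + \left(-110\right)^{2}\right) \frac{1}{37 \cdot 11 \left(-40\right)}} = \frac{1}{\left(-2 + 12100\right) \frac{1}{407 \left(-40\right)}} = \frac{1}{12098 \frac{1}{-16280}} = \frac{1}{12098 \left(- \frac{1}{16280}\right)} = \frac{1}{- \frac{6049}{8140}} = - \frac{8140}{6049}$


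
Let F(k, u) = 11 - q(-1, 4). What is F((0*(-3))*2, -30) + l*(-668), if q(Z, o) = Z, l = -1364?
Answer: 911164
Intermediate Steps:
F(k, u) = 12 (F(k, u) = 11 - 1*(-1) = 11 + 1 = 12)
F((0*(-3))*2, -30) + l*(-668) = 12 - 1364*(-668) = 12 + 911152 = 911164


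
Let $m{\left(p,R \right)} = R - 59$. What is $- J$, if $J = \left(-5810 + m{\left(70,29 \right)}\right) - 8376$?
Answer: $14216$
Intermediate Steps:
$m{\left(p,R \right)} = -59 + R$
$J = -14216$ ($J = \left(-5810 + \left(-59 + 29\right)\right) - 8376 = \left(-5810 - 30\right) - 8376 = -5840 - 8376 = -14216$)
$- J = \left(-1\right) \left(-14216\right) = 14216$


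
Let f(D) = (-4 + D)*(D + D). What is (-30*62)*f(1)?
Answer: 11160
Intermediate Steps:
f(D) = 2*D*(-4 + D) (f(D) = (-4 + D)*(2*D) = 2*D*(-4 + D))
(-30*62)*f(1) = (-30*62)*(2*1*(-4 + 1)) = -3720*(-3) = -1860*(-6) = 11160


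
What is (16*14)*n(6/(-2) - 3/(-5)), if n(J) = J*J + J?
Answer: 18816/25 ≈ 752.64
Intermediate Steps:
n(J) = J + J**2 (n(J) = J**2 + J = J + J**2)
(16*14)*n(6/(-2) - 3/(-5)) = (16*14)*((6/(-2) - 3/(-5))*(1 + (6/(-2) - 3/(-5)))) = 224*((6*(-1/2) - 3*(-1/5))*(1 + (6*(-1/2) - 3*(-1/5)))) = 224*((-3 + 3/5)*(1 + (-3 + 3/5))) = 224*(-12*(1 - 12/5)/5) = 224*(-12/5*(-7/5)) = 224*(84/25) = 18816/25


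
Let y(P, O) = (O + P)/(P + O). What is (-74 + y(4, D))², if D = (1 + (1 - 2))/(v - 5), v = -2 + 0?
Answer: 5329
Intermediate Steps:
v = -2
D = 0 (D = (1 + (1 - 2))/(-2 - 5) = (1 - 1)/(-7) = 0*(-⅐) = 0)
y(P, O) = 1 (y(P, O) = (O + P)/(O + P) = 1)
(-74 + y(4, D))² = (-74 + 1)² = (-73)² = 5329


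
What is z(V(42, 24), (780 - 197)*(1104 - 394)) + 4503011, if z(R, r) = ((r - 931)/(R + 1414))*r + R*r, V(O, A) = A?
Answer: 95856779024/719 ≈ 1.3332e+8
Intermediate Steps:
z(R, r) = R*r + r*(-931 + r)/(1414 + R) (z(R, r) = ((-931 + r)/(1414 + R))*r + R*r = r*(-931 + r)/(1414 + R) + R*r = R*r + r*(-931 + r)/(1414 + R))
z(V(42, 24), (780 - 197)*(1104 - 394)) + 4503011 = ((780 - 197)*(1104 - 394))*(-931 + (780 - 197)*(1104 - 394) + 24**2 + 1414*24)/(1414 + 24) + 4503011 = (583*710)*(-931 + 583*710 + 576 + 33936)/1438 + 4503011 = 413930*(1/1438)*(-931 + 413930 + 576 + 33936) + 4503011 = 413930*(1/1438)*447511 + 4503011 = 92619114115/719 + 4503011 = 95856779024/719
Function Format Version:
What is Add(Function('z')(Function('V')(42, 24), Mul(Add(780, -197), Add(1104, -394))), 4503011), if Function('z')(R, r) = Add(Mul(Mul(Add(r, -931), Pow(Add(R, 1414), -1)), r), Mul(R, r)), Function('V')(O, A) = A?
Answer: Rational(95856779024, 719) ≈ 1.3332e+8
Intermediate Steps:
Function('z')(R, r) = Add(Mul(R, r), Mul(r, Pow(Add(1414, R), -1), Add(-931, r))) (Function('z')(R, r) = Add(Mul(Mul(Add(-931, r), Pow(Add(1414, R), -1)), r), Mul(R, r)) = Add(Mul(Mul(Pow(Add(1414, R), -1), Add(-931, r)), r), Mul(R, r)) = Add(Mul(r, Pow(Add(1414, R), -1), Add(-931, r)), Mul(R, r)) = Add(Mul(R, r), Mul(r, Pow(Add(1414, R), -1), Add(-931, r))))
Add(Function('z')(Function('V')(42, 24), Mul(Add(780, -197), Add(1104, -394))), 4503011) = Add(Mul(Mul(Add(780, -197), Add(1104, -394)), Pow(Add(1414, 24), -1), Add(-931, Mul(Add(780, -197), Add(1104, -394)), Pow(24, 2), Mul(1414, 24))), 4503011) = Add(Mul(Mul(583, 710), Pow(1438, -1), Add(-931, Mul(583, 710), 576, 33936)), 4503011) = Add(Mul(413930, Rational(1, 1438), Add(-931, 413930, 576, 33936)), 4503011) = Add(Mul(413930, Rational(1, 1438), 447511), 4503011) = Add(Rational(92619114115, 719), 4503011) = Rational(95856779024, 719)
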